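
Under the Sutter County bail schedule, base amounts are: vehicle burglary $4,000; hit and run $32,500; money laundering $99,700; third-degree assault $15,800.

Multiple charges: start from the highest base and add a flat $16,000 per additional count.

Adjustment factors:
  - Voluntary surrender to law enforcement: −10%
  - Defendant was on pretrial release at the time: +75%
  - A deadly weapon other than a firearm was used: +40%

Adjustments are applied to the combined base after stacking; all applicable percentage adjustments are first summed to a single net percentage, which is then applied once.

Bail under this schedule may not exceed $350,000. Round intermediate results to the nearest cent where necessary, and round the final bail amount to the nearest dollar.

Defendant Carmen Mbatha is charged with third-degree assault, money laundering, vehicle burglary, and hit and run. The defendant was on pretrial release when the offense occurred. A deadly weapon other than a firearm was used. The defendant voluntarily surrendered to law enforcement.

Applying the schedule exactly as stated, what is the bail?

$302,785

Base amounts from the schedule: third-degree assault $15,800; money laundering $99,700; vehicle burglary $4,000; hit and run $32,500.
Stacking rule: highest base plus $16,000 per additional charge. Highest is money laundering at $99,700; 3 additional charges → +$48,000. Combined base = $147,700.
Net percentage adjustment: −10% +75% +40% = +105%. $147,700 × 2.05 = $302,785.
$302,785 is within the $350,000 maximum.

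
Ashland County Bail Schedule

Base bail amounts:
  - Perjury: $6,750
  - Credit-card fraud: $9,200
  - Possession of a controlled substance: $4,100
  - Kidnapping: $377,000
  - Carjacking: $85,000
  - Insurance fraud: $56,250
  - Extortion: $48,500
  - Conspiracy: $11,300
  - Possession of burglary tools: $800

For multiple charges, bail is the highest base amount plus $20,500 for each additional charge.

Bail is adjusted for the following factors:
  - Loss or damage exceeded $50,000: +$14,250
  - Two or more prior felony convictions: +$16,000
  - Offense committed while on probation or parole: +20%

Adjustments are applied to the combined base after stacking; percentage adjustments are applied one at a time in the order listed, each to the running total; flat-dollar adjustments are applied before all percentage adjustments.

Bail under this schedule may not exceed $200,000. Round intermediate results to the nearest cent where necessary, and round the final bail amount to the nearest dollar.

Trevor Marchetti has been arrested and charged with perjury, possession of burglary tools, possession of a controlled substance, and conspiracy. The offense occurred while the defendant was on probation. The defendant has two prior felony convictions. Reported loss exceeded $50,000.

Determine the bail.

Base amounts from the schedule: perjury $6,750; possession of burglary tools $800; possession of a controlled substance $4,100; conspiracy $11,300.
Stacking rule: highest base plus $20,500 per additional charge. Highest is conspiracy at $11,300; 3 additional charges → +$61,500. Combined base = $72,800.
Loss or damage exceeded $50,000 (+$14,250 flat): $72,800 + $14,250 = $87,050.
Two or more prior felony convictions (+$16,000 flat): $87,050 + $16,000 = $103,050.
Offense committed while on probation or parole (+20%): $103,050 × 1.2 = $123,660.
$123,660 is within the $200,000 maximum.

$123,660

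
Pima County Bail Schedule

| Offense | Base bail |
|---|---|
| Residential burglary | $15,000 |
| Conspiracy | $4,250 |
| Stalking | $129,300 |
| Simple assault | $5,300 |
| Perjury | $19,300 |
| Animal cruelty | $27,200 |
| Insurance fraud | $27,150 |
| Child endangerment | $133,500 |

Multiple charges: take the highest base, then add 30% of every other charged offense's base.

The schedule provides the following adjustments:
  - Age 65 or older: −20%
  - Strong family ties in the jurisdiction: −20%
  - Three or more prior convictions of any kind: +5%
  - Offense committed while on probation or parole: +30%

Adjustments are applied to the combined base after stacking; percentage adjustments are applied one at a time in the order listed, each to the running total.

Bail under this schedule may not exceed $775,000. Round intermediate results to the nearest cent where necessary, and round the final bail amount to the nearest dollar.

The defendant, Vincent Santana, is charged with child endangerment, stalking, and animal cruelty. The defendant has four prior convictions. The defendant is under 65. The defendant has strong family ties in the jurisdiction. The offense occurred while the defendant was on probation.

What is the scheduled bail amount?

Base amounts from the schedule: child endangerment $133,500; stalking $129,300; animal cruelty $27,200.
Stacking rule: highest base plus 30% of each additional charge. Highest is child endangerment at $133,500. Additional: $129,300 × 30% = $38,790; $27,200 × 30% = $8,160. Combined base = $133,500 + $46,950 = $180,450.
Strong family ties in the jurisdiction (−20%): $180,450 × 0.8 = $144,360.
Three or more prior convictions of any kind (+5%): $144,360 × 1.05 = $151,578.
Offense committed while on probation or parole (+30%): $151,578 × 1.3 = $197,051.40.
$197,051.40 is within the $775,000 maximum.
Rounded to the nearest dollar: $197,051.

$197,051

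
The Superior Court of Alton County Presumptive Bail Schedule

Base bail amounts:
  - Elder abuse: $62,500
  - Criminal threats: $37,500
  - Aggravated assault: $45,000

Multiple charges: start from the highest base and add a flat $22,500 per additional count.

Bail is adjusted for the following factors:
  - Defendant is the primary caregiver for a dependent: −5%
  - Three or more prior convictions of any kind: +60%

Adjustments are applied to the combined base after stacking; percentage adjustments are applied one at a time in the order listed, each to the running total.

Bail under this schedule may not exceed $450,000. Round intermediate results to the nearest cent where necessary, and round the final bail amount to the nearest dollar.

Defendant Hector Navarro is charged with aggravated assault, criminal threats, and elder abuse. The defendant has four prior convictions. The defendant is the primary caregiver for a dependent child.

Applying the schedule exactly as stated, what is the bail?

$163,400

Base amounts from the schedule: aggravated assault $45,000; criminal threats $37,500; elder abuse $62,500.
Stacking rule: highest base plus $22,500 per additional charge. Highest is elder abuse at $62,500; 2 additional charges → +$45,000. Combined base = $107,500.
Defendant is the primary caregiver for a dependent (−5%): $107,500 × 0.95 = $102,125.
Three or more prior convictions of any kind (+60%): $102,125 × 1.6 = $163,400.
$163,400 is within the $450,000 maximum.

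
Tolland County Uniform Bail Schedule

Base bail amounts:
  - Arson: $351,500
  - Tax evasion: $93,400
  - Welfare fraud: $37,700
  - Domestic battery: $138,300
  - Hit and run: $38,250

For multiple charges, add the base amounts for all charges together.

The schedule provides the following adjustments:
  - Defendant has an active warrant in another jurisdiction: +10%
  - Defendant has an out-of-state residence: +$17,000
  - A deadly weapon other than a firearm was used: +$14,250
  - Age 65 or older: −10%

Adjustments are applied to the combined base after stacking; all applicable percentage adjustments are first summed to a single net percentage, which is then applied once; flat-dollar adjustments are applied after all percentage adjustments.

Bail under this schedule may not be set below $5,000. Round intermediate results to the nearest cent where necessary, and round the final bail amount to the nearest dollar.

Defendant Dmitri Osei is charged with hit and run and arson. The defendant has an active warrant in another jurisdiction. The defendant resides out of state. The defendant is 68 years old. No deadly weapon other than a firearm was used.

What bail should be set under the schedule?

$406,750

Base amounts from the schedule: hit and run $38,250; arson $351,500.
Stacking rule: sum of all bases. $38,250 + $351,500 = $389,750.
Net percentage adjustment: +10% −10% = +0%. $389,750 × 1 = $389,750.
Defendant has an out-of-state residence (+$17,000 flat): $389,750 + $17,000 = $406,750.
$406,750 is at or above the $5,000 minimum.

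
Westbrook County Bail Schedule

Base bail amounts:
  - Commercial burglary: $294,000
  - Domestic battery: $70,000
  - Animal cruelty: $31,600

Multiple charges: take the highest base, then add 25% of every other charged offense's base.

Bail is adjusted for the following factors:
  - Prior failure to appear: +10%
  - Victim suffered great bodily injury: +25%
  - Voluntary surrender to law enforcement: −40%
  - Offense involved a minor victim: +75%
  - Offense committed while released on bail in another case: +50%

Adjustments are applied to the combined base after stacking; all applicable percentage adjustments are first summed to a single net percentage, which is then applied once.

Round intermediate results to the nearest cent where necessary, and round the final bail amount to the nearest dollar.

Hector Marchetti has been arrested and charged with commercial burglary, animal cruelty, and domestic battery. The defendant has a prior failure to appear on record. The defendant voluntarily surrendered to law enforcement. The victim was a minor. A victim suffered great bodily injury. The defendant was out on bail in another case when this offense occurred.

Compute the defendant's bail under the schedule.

$702,680

Base amounts from the schedule: commercial burglary $294,000; animal cruelty $31,600; domestic battery $70,000.
Stacking rule: highest base plus 25% of each additional charge. Highest is commercial burglary at $294,000. Additional: $31,600 × 25% = $7,900; $70,000 × 25% = $17,500. Combined base = $294,000 + $25,400 = $319,400.
Net percentage adjustment: +10% +25% −40% +75% +50% = +120%. $319,400 × 2.2 = $702,680.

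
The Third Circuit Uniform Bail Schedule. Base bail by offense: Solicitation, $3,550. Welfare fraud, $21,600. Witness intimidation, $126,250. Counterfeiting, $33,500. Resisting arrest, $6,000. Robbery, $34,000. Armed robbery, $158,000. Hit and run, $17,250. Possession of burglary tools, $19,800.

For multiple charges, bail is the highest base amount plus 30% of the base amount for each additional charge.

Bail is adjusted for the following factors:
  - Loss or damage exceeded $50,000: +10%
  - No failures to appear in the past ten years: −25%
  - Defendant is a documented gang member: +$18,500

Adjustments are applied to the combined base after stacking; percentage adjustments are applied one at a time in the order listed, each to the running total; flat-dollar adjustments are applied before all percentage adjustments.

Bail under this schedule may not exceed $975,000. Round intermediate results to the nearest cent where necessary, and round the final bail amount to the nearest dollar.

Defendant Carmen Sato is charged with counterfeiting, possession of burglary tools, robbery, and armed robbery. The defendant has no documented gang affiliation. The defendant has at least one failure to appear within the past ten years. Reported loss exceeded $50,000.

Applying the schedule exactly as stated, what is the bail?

Base amounts from the schedule: counterfeiting $33,500; possession of burglary tools $19,800; robbery $34,000; armed robbery $158,000.
Stacking rule: highest base plus 30% of each additional charge. Highest is armed robbery at $158,000. Additional: $33,500 × 30% = $10,050; $19,800 × 30% = $5,940; $34,000 × 30% = $10,200. Combined base = $158,000 + $26,190 = $184,190.
Loss or damage exceeded $50,000 (+10%): $184,190 × 1.1 = $202,609.
$202,609 is within the $975,000 maximum.

$202,609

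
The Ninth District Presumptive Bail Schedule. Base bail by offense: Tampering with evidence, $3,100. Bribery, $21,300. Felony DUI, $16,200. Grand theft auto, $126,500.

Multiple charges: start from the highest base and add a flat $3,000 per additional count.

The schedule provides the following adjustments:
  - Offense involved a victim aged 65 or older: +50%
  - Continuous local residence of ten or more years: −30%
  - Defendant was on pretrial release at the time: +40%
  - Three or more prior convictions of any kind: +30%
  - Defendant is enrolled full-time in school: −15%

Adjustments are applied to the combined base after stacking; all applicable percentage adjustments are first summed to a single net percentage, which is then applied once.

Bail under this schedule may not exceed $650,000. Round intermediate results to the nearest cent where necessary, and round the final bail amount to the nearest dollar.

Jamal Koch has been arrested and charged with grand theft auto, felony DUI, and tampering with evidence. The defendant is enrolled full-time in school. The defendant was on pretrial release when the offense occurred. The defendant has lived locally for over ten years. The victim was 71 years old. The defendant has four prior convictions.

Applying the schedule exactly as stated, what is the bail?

Base amounts from the schedule: grand theft auto $126,500; felony DUI $16,200; tampering with evidence $3,100.
Stacking rule: highest base plus $3,000 per additional charge. Highest is grand theft auto at $126,500; 2 additional charges → +$6,000. Combined base = $132,500.
Net percentage adjustment: +50% −30% +40% +30% −15% = +75%. $132,500 × 1.75 = $231,875.
$231,875 is within the $650,000 maximum.

$231,875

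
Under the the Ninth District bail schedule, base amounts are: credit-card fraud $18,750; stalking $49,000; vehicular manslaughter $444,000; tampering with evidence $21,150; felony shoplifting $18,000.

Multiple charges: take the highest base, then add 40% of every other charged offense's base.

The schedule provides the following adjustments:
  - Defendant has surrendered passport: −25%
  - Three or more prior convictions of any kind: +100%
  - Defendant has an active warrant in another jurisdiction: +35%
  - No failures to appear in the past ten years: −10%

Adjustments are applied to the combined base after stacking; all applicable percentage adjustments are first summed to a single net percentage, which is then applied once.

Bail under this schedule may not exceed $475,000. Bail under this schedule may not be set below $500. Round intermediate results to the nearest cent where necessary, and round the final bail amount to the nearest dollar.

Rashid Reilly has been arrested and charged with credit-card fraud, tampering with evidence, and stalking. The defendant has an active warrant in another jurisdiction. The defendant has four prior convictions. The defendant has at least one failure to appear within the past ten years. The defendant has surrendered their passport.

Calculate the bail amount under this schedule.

Base amounts from the schedule: credit-card fraud $18,750; tampering with evidence $21,150; stalking $49,000.
Stacking rule: highest base plus 40% of each additional charge. Highest is stalking at $49,000. Additional: $18,750 × 40% = $7,500; $21,150 × 40% = $8,460. Combined base = $49,000 + $15,960 = $64,960.
Net percentage adjustment: −25% +100% +35% = +110%. $64,960 × 2.1 = $136,416.
$136,416 is within the $475,000 maximum.
$136,416 is at or above the $500 minimum.

$136,416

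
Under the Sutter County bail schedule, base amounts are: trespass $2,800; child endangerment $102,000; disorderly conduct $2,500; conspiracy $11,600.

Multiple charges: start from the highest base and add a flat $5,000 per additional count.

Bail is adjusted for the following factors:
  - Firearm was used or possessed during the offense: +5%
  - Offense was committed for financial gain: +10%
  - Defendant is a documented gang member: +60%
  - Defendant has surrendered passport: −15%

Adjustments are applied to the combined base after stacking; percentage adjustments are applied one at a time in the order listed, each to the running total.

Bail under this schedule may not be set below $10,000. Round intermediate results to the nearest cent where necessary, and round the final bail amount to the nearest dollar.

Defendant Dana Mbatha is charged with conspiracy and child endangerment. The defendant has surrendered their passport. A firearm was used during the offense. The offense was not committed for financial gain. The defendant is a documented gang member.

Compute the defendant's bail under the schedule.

$152,796

Base amounts from the schedule: conspiracy $11,600; child endangerment $102,000.
Stacking rule: highest base plus $5,000 per additional charge. Highest is child endangerment at $102,000; 1 additional charge → +$5,000. Combined base = $107,000.
Firearm was used or possessed during the offense (+5%): $107,000 × 1.05 = $112,350.
Defendant is a documented gang member (+60%): $112,350 × 1.6 = $179,760.
Defendant has surrendered passport (−15%): $179,760 × 0.85 = $152,796.
$152,796 is at or above the $10,000 minimum.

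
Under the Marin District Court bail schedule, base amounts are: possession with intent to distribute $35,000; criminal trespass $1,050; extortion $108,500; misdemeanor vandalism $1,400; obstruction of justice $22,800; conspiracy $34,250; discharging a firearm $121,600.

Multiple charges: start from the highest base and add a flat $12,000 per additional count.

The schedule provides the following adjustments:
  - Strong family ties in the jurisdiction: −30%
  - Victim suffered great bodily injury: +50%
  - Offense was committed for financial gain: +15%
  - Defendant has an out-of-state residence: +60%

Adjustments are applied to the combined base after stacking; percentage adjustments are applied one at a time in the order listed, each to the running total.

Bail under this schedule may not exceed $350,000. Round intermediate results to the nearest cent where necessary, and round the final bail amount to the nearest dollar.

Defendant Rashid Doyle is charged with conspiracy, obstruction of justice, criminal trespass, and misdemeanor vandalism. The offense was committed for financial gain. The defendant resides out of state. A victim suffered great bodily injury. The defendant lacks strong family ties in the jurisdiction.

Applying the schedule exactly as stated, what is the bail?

Base amounts from the schedule: conspiracy $34,250; obstruction of justice $22,800; criminal trespass $1,050; misdemeanor vandalism $1,400.
Stacking rule: highest base plus $12,000 per additional charge. Highest is conspiracy at $34,250; 3 additional charges → +$36,000. Combined base = $70,250.
Victim suffered great bodily injury (+50%): $70,250 × 1.5 = $105,375.
Offense was committed for financial gain (+15%): $105,375 × 1.15 = $121,181.25.
Defendant has an out-of-state residence (+60%): $121,181.25 × 1.6 = $193,890.
$193,890 is within the $350,000 maximum.

$193,890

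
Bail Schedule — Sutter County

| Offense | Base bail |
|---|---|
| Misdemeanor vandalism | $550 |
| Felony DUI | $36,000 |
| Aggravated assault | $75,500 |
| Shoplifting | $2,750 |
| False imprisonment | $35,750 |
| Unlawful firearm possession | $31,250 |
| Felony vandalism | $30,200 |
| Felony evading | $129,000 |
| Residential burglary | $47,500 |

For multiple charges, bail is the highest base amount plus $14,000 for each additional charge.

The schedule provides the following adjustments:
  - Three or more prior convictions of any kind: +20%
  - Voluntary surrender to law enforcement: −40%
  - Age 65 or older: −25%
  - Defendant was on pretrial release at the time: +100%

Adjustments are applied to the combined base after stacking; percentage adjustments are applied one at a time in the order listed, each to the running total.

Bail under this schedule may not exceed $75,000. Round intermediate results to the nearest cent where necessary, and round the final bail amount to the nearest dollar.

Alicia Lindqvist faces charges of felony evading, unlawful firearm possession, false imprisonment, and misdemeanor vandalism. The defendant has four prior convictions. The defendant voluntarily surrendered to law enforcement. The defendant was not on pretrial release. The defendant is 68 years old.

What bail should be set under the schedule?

Base amounts from the schedule: felony evading $129,000; unlawful firearm possession $31,250; false imprisonment $35,750; misdemeanor vandalism $550.
Stacking rule: highest base plus $14,000 per additional charge. Highest is felony evading at $129,000; 3 additional charges → +$42,000. Combined base = $171,000.
Three or more prior convictions of any kind (+20%): $171,000 × 1.2 = $205,200.
Voluntary surrender to law enforcement (−40%): $205,200 × 0.6 = $123,120.
Age 65 or older (−25%): $123,120 × 0.75 = $92,340.
Result $92,340 exceeds the maximum of $75,000; bail is capped at $75,000.

$75,000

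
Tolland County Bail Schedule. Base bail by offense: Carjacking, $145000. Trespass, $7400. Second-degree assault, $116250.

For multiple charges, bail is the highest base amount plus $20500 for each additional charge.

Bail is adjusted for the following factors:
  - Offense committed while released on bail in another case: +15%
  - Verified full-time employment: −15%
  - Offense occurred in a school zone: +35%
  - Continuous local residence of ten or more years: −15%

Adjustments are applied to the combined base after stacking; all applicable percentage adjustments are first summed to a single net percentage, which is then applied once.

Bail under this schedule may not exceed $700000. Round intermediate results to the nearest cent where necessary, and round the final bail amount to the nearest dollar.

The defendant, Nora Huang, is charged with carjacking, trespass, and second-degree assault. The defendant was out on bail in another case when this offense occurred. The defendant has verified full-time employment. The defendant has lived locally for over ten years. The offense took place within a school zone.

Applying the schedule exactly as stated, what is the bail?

$223200

Base amounts from the schedule: carjacking $145000; trespass $7400; second-degree assault $116250.
Stacking rule: highest base plus $20500 per additional charge. Highest is carjacking at $145000; 2 additional charges → +$41000. Combined base = $186000.
Net percentage adjustment: +15% −15% +35% −15% = +20%. $186000 × 1.2 = $223200.
$223200 is within the $700000 maximum.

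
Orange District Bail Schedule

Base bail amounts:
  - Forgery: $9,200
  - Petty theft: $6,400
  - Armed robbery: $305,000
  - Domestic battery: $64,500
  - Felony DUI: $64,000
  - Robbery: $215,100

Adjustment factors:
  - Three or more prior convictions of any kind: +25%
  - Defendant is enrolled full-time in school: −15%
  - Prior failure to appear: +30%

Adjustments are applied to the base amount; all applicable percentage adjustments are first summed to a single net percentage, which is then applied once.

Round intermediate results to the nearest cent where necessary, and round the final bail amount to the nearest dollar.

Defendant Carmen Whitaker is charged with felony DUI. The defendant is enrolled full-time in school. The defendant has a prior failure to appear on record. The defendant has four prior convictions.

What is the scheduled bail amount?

Base amounts from the schedule: felony DUI $64,000.
Single charge. Combined base = $64,000.
Net percentage adjustment: +25% −15% +30% = +40%. $64,000 × 1.4 = $89,600.

$89,600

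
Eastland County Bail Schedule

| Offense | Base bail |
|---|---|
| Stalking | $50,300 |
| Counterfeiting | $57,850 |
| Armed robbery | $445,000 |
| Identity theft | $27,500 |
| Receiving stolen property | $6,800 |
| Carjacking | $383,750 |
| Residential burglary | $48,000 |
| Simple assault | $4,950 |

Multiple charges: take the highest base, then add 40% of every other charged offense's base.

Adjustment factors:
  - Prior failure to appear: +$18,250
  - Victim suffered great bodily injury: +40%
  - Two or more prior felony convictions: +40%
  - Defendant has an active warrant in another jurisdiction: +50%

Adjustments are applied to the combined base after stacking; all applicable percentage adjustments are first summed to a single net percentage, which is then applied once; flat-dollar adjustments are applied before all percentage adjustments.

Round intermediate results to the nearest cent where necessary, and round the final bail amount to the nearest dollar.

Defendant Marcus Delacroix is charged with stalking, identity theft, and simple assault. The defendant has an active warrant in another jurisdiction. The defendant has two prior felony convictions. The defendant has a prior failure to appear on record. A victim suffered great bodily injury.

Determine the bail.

Base amounts from the schedule: stalking $50,300; identity theft $27,500; simple assault $4,950.
Stacking rule: highest base plus 40% of each additional charge. Highest is stalking at $50,300. Additional: $27,500 × 40% = $11,000; $4,950 × 40% = $1,980. Combined base = $50,300 + $12,980 = $63,280.
Prior failure to appear (+$18,250 flat): $63,280 + $18,250 = $81,530.
Net percentage adjustment: +40% +40% +50% = +130%. $81,530 × 2.3 = $187,519.

$187,519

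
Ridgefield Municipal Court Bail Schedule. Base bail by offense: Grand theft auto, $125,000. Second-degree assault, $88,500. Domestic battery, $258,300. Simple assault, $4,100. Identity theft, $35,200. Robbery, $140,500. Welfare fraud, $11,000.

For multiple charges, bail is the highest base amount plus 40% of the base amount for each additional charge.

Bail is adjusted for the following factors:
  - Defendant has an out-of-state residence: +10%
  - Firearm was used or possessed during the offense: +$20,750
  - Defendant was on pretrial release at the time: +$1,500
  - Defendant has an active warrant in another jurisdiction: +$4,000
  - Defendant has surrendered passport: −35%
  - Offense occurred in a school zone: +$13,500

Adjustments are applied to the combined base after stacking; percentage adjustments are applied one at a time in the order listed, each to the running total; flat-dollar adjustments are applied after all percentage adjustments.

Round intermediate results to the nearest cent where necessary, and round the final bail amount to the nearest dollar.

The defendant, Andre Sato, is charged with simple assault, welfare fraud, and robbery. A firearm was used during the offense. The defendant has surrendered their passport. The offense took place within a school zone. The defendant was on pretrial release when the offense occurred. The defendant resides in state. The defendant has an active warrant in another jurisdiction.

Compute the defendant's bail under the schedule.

$135,001

Base amounts from the schedule: simple assault $4,100; welfare fraud $11,000; robbery $140,500.
Stacking rule: highest base plus 40% of each additional charge. Highest is robbery at $140,500. Additional: $4,100 × 40% = $1,640; $11,000 × 40% = $4,400. Combined base = $140,500 + $6,040 = $146,540.
Defendant has surrendered passport (−35%): $146,540 × 0.65 = $95,251.
Firearm was used or possessed during the offense (+$20,750 flat): $95,251 + $20,750 = $116,001.
Defendant was on pretrial release at the time (+$1,500 flat): $116,001 + $1,500 = $117,501.
Defendant has an active warrant in another jurisdiction (+$4,000 flat): $117,501 + $4,000 = $121,501.
Offense occurred in a school zone (+$13,500 flat): $121,501 + $13,500 = $135,001.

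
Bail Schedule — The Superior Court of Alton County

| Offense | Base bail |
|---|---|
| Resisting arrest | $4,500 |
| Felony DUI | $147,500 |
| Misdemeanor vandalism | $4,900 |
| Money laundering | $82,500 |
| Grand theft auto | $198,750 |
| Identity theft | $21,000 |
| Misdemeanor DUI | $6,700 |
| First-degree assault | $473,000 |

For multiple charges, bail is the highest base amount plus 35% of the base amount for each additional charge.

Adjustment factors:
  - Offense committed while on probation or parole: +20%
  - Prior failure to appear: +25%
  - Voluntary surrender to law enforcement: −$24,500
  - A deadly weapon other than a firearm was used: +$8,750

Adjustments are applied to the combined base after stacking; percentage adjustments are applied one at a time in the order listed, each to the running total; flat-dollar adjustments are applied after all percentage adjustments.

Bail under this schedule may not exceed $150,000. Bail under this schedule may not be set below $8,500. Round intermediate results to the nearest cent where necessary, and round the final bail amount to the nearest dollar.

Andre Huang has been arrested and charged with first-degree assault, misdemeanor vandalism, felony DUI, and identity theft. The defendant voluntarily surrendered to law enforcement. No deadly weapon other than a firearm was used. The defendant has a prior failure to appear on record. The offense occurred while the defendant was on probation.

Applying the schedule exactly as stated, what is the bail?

$150,000

Base amounts from the schedule: first-degree assault $473,000; misdemeanor vandalism $4,900; felony DUI $147,500; identity theft $21,000.
Stacking rule: highest base plus 35% of each additional charge. Highest is first-degree assault at $473,000. Additional: $4,900 × 35% = $1,715; $147,500 × 35% = $51,625; $21,000 × 35% = $7,350. Combined base = $473,000 + $60,690 = $533,690.
Offense committed while on probation or parole (+20%): $533,690 × 1.2 = $640,428.
Prior failure to appear (+25%): $640,428 × 1.25 = $800,535.
Voluntary surrender to law enforcement (−$24,500 flat): $800,535 − $24,500 = $776,035.
Result $776,035 exceeds the maximum of $150,000; bail is capped at $150,000.
$150,000 is at or above the $8,500 minimum.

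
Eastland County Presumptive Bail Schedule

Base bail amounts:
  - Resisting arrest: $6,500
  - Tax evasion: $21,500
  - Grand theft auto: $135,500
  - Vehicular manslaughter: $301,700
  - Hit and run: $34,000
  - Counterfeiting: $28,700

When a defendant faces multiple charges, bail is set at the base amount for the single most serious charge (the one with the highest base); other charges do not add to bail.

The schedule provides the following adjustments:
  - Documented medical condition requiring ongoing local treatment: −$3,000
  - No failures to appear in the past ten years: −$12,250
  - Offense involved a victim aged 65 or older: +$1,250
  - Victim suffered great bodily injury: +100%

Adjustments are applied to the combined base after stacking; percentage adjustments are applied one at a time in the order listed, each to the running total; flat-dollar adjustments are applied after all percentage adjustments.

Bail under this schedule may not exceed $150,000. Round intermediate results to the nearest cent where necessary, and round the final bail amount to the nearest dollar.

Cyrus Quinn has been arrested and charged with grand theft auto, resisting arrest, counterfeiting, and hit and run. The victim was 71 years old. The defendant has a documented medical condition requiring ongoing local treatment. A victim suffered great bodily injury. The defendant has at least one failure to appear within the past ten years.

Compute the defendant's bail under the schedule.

Base amounts from the schedule: grand theft auto $135,500; resisting arrest $6,500; counterfeiting $28,700; hit and run $34,000.
Stacking rule: use the highest base only. Highest is grand theft auto at $135,500. Combined base = $135,500.
Victim suffered great bodily injury (+100%): $135,500 × 2 = $271,000.
Documented medical condition requiring ongoing local treatment (−$3,000 flat): $271,000 − $3,000 = $268,000.
Offense involved a victim aged 65 or older (+$1,250 flat): $268,000 + $1,250 = $269,250.
Result $269,250 exceeds the maximum of $150,000; bail is capped at $150,000.

$150,000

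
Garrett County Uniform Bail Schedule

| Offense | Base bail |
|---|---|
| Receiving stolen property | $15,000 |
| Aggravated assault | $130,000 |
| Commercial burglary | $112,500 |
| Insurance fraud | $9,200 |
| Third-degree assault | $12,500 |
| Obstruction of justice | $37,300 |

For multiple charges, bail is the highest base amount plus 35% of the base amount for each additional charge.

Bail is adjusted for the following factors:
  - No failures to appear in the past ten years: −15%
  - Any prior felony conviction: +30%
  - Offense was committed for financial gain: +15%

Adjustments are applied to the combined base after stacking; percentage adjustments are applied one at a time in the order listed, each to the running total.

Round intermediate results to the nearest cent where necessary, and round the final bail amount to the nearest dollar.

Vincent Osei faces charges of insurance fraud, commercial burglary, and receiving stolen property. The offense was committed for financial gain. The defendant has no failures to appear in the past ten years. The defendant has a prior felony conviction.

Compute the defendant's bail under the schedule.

Base amounts from the schedule: insurance fraud $9,200; commercial burglary $112,500; receiving stolen property $15,000.
Stacking rule: highest base plus 35% of each additional charge. Highest is commercial burglary at $112,500. Additional: $9,200 × 35% = $3,220; $15,000 × 35% = $5,250. Combined base = $112,500 + $8,470 = $120,970.
No failures to appear in the past ten years (−15%): $120,970 × 0.85 = $102,824.50.
Any prior felony conviction (+30%): $102,824.50 × 1.3 = $133,671.85.
Offense was committed for financial gain (+15%): $133,671.85 × 1.15 = $153,722.63.
Rounded to the nearest dollar: $153,723.

$153,723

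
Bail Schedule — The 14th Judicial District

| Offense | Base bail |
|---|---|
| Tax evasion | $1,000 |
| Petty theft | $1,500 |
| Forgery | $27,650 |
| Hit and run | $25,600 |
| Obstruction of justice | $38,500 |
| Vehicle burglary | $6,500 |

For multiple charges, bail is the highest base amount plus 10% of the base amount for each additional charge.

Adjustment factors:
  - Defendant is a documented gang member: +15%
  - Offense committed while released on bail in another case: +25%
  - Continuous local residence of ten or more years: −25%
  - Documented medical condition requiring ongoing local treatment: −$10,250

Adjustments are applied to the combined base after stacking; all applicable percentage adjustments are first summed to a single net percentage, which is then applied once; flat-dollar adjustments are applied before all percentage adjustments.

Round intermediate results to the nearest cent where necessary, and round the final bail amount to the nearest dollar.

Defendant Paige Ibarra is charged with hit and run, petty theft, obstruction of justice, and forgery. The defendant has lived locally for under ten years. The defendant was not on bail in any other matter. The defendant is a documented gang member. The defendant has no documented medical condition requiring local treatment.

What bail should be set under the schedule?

Base amounts from the schedule: hit and run $25,600; petty theft $1,500; obstruction of justice $38,500; forgery $27,650.
Stacking rule: highest base plus 10% of each additional charge. Highest is obstruction of justice at $38,500. Additional: $25,600 × 10% = $2,560; $1,500 × 10% = $150; $27,650 × 10% = $2,765. Combined base = $38,500 + $5,475 = $43,975.
Defendant is a documented gang member (+15%): $43,975 × 1.15 = $50,571.25.
Rounded to the nearest dollar: $50,571.

$50,571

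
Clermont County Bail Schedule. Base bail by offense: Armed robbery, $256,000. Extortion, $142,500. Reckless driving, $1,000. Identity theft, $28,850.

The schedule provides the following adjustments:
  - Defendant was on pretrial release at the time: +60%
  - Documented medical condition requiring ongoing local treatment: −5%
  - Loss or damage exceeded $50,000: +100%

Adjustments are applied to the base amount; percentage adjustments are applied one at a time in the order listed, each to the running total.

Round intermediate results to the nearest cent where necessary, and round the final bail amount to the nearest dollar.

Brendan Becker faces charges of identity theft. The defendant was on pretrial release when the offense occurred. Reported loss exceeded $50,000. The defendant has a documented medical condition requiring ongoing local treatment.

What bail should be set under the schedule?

Base amounts from the schedule: identity theft $28,850.
Single charge. Combined base = $28,850.
Defendant was on pretrial release at the time (+60%): $28,850 × 1.6 = $46,160.
Documented medical condition requiring ongoing local treatment (−5%): $46,160 × 0.95 = $43,852.
Loss or damage exceeded $50,000 (+100%): $43,852 × 2 = $87,704.

$87,704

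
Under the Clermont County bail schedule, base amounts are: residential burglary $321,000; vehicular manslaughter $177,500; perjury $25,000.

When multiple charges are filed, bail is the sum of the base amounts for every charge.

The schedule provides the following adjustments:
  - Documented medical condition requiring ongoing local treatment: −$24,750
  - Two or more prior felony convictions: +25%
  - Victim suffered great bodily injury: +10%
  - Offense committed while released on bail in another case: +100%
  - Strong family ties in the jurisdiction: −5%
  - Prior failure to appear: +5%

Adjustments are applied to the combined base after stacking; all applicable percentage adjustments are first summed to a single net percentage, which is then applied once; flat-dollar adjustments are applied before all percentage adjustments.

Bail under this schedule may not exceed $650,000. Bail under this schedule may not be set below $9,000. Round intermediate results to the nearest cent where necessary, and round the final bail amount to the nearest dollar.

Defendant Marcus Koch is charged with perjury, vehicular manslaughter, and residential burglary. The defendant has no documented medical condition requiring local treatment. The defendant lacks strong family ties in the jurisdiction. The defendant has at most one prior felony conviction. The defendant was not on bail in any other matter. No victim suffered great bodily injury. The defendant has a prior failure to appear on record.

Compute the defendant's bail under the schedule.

Base amounts from the schedule: perjury $25,000; vehicular manslaughter $177,500; residential burglary $321,000.
Stacking rule: sum of all bases. $25,000 + $177,500 + $321,000 = $523,500.
Prior failure to appear (+5%): $523,500 × 1.05 = $549,675.
$549,675 is within the $650,000 maximum.
$549,675 is at or above the $9,000 minimum.

$549,675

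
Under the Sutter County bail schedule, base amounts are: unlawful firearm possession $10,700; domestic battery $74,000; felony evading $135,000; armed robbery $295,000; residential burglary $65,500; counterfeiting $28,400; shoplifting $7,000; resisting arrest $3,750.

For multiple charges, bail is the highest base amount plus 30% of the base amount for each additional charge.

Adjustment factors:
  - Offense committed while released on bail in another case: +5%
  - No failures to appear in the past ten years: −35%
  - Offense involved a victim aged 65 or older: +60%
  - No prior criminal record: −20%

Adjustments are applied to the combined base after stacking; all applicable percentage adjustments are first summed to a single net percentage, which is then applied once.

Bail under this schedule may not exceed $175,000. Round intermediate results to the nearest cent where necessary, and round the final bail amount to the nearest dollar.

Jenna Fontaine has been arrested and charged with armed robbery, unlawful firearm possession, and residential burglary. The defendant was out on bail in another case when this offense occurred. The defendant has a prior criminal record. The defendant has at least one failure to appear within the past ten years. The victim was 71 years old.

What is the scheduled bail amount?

Base amounts from the schedule: armed robbery $295,000; unlawful firearm possession $10,700; residential burglary $65,500.
Stacking rule: highest base plus 30% of each additional charge. Highest is armed robbery at $295,000. Additional: $10,700 × 30% = $3,210; $65,500 × 30% = $19,650. Combined base = $295,000 + $22,860 = $317,860.
Net percentage adjustment: +5% +60% = +65%. $317,860 × 1.65 = $524,469.
Result $524,469 exceeds the maximum of $175,000; bail is capped at $175,000.

$175,000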